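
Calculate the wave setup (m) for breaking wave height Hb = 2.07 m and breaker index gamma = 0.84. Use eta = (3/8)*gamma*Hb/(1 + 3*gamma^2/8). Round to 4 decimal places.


eta = (3/8) * gamma * Hb / (1 + 3*gamma^2/8)
Numerator = (3/8) * 0.84 * 2.07 = 0.652050
Denominator = 1 + 3*0.84^2/8 = 1 + 0.264600 = 1.264600
eta = 0.652050 / 1.264600
eta = 0.5156 m

0.5156


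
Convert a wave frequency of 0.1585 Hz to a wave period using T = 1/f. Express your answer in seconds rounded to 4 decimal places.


T = 1 / f
T = 1 / 0.1585
T = 6.3091 s

6.3091


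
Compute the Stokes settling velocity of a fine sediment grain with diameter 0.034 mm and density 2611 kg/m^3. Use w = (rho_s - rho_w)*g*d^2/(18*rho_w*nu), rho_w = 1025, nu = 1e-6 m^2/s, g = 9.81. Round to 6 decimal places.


w = (rho_s - rho_w) * g * d^2 / (18 * rho_w * nu)
d = 0.034 mm = 0.000034 m
rho_s - rho_w = 2611 - 1025 = 1586
Numerator = 1586 * 9.81 * (0.000034)^2 = 0.000017985811
Denominator = 18 * 1025 * 1e-6 = 0.018450
w = 0.000975 m/s

0.000975


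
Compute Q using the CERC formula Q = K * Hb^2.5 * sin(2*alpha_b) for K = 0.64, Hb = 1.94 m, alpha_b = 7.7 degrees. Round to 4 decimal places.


Q = K * Hb^2.5 * sin(2 * alpha_b)
Hb^2.5 = 1.94^2.5 = 5.242088
sin(2 * 7.7) = sin(15.4) = 0.265556
Q = 0.64 * 5.242088 * 0.265556
Q = 0.8909 m^3/s

0.8909


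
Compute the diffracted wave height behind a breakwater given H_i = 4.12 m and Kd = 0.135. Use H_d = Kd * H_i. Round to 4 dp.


H_d = Kd * H_i
H_d = 0.135 * 4.12
H_d = 0.5562 m

0.5562


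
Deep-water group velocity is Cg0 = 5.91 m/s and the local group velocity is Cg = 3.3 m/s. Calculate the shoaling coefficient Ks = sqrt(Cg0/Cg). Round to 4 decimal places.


Ks = sqrt(Cg0 / Cg)
Ks = sqrt(5.91 / 3.3)
Ks = sqrt(1.7909)
Ks = 1.3382

1.3382


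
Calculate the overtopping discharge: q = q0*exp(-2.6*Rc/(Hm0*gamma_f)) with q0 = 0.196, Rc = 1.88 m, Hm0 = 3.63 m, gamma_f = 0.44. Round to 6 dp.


q = q0 * exp(-2.6 * Rc / (Hm0 * gamma_f))
Exponent = -2.6 * 1.88 / (3.63 * 0.44)
= -2.6 * 1.88 / 1.5972
= -3.060356
exp(-3.060356) = 0.046871
q = 0.196 * 0.046871
q = 0.009187 m^3/s/m

0.009187


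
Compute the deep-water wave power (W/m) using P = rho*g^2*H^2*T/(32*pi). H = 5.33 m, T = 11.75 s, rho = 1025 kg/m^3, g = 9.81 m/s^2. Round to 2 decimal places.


P = rho * g^2 * H^2 * T / (32 * pi)
P = 1025 * 9.81^2 * 5.33^2 * 11.75 / (32 * pi)
P = 1025 * 96.2361 * 28.4089 * 11.75 / 100.53096
P = 327532.43 W/m

327532.43


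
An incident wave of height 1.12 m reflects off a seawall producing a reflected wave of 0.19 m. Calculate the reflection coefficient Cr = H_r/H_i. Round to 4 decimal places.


Cr = H_r / H_i
Cr = 0.19 / 1.12
Cr = 0.1696

0.1696


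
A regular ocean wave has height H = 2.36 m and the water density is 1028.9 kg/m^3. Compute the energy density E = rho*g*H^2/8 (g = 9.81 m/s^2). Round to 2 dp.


E = (1/8) * rho * g * H^2
E = (1/8) * 1028.9 * 9.81 * 2.36^2
E = 0.125 * 1028.9 * 9.81 * 5.5696
E = 7027.10 J/m^2

7027.10


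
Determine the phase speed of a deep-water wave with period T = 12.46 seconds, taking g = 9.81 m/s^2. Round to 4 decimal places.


We use the deep-water celerity formula:
C = g * T / (2 * pi)
C = 9.81 * 12.46 / (2 * 3.14159...)
C = 122.232600 / 6.283185
C = 19.4539 m/s

19.4539


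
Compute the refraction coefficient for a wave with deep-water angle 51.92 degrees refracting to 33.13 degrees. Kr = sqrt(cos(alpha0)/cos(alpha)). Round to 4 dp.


Kr = sqrt(cos(alpha0) / cos(alpha))
cos(51.92) = 0.616761
cos(33.13) = 0.837433
Kr = sqrt(0.616761 / 0.837433)
Kr = sqrt(0.736490)
Kr = 0.8582

0.8582


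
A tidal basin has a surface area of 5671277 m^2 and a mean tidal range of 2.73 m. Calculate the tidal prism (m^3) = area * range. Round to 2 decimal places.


Tidal prism = Area * Tidal range
P = 5671277 * 2.73
P = 15482586.21 m^3

15482586.21


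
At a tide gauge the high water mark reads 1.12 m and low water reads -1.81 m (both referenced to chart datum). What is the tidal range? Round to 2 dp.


Tidal range = High water - Low water
Tidal range = 1.12 - (-1.81)
Tidal range = 2.93 m

2.93


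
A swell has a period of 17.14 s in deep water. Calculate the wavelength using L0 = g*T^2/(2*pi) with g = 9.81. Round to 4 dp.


L0 = g * T^2 / (2 * pi)
L0 = 9.81 * 17.14^2 / (2 * pi)
L0 = 9.81 * 293.7796 / 6.28319
L0 = 2881.9779 / 6.28319
L0 = 458.6810 m

458.6810


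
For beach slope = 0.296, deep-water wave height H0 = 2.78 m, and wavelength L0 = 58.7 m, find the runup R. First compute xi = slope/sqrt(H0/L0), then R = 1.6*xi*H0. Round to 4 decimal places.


xi = slope / sqrt(H0/L0)
H0/L0 = 2.78/58.7 = 0.047359
sqrt(0.047359) = 0.217622
xi = 0.296 / 0.217622 = 1.360155
R = 1.6 * xi * H0 = 1.6 * 1.360155 * 2.78
R = 6.0500 m

6.0500


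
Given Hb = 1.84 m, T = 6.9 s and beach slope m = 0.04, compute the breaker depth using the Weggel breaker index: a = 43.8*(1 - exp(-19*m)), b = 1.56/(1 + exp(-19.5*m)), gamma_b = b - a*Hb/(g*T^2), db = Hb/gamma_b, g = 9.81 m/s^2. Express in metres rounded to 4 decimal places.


a = 43.8 * (1 - exp(-19 * m))
exp(-19 * 0.04) = exp(-0.7600) = 0.467666
a = 43.8 * (1 - 0.467666) = 23.316210
b = 1.56 / (1 + exp(-19.5 * m))
exp(-19.5 * 0.04) = exp(-0.7800) = 0.458406
b = 1.56 / (1 + 0.458406) = 1.069661
Hb / (g * T^2) = 1.84 / (9.81 * 6.9^2) = 1.84 / 467.0541 = 0.00393959
gamma_b = b - a * Hb/(g*T^2) = 1.069661 - 23.316210 * 0.00393959 = 0.977805
db = Hb / gamma_b = 1.84 / 0.977805
db = 1.8818 m

1.8818


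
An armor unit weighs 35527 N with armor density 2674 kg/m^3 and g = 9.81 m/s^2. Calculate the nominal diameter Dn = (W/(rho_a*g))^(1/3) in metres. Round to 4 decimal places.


V = W / (rho_a * g)
V = 35527 / (2674 * 9.81)
V = 35527 / 26231.94
V = 1.354341 m^3
Dn = V^(1/3) = 1.354341^(1/3)
Dn = 1.1064 m

1.1064


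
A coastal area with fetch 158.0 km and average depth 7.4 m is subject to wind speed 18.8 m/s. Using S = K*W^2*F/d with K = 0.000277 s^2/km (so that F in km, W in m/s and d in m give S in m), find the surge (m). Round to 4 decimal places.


S = K * W^2 * F / d
W^2 = 18.8^2 = 353.44
S = 0.000277 * 353.44 * 158.0 / 7.4
Numerator = 0.000277 * 353.44 * 158.0 = 15.468655
S = 15.468655 / 7.4 = 2.0904 m

2.0904


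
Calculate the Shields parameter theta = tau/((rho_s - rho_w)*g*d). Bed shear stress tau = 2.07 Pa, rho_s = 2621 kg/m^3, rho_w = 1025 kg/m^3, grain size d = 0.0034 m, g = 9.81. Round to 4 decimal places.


theta = tau / ((rho_s - rho_w) * g * d)
rho_s - rho_w = 2621 - 1025 = 1596
Denominator = 1596 * 9.81 * 0.0034 = 53.232984
theta = 2.07 / 53.232984
theta = 0.0389

0.0389


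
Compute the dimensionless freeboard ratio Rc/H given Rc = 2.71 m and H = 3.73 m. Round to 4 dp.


Relative freeboard = Rc / H
= 2.71 / 3.73
= 0.7265

0.7265


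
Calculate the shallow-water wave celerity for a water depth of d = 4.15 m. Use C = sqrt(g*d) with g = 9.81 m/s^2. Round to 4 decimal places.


Using the shallow-water approximation:
C = sqrt(g * d) = sqrt(9.81 * 4.15)
C = sqrt(40.7115)
C = 6.3806 m/s

6.3806


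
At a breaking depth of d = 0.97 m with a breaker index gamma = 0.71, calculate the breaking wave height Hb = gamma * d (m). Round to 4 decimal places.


Hb = gamma * d
Hb = 0.71 * 0.97
Hb = 0.6887 m

0.6887


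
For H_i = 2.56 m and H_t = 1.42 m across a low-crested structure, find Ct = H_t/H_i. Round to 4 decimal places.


Ct = H_t / H_i
Ct = 1.42 / 2.56
Ct = 0.5547

0.5547


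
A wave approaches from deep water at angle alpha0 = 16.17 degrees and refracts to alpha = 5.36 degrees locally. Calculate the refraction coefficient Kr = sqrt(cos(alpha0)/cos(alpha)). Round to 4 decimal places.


Kr = sqrt(cos(alpha0) / cos(alpha))
cos(16.17) = 0.960440
cos(5.36) = 0.995627
Kr = sqrt(0.960440 / 0.995627)
Kr = sqrt(0.964658)
Kr = 0.9822

0.9822


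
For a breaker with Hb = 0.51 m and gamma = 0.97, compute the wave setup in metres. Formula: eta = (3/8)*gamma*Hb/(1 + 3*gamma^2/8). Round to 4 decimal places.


eta = (3/8) * gamma * Hb / (1 + 3*gamma^2/8)
Numerator = (3/8) * 0.97 * 0.51 = 0.185513
Denominator = 1 + 3*0.97^2/8 = 1 + 0.352838 = 1.352838
eta = 0.185513 / 1.352838
eta = 0.1371 m

0.1371


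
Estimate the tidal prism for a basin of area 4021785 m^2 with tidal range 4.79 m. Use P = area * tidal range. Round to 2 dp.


Tidal prism = Area * Tidal range
P = 4021785 * 4.79
P = 19264350.15 m^3

19264350.15


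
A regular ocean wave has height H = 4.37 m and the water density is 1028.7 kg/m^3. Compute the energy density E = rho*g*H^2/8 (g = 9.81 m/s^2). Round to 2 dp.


E = (1/8) * rho * g * H^2
E = (1/8) * 1028.7 * 9.81 * 4.37^2
E = 0.125 * 1028.7 * 9.81 * 19.0969
E = 24089.66 J/m^2

24089.66


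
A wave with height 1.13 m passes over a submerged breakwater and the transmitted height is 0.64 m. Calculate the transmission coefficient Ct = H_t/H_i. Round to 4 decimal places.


Ct = H_t / H_i
Ct = 0.64 / 1.13
Ct = 0.5664

0.5664


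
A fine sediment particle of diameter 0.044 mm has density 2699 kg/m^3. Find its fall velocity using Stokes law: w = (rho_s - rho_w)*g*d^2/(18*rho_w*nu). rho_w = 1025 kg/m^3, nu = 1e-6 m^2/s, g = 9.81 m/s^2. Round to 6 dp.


w = (rho_s - rho_w) * g * d^2 / (18 * rho_w * nu)
d = 0.044 mm = 0.000044 m
rho_s - rho_w = 2699 - 1025 = 1674
Numerator = 1674 * 9.81 * (0.000044)^2 = 0.000031792876
Denominator = 18 * 1025 * 1e-6 = 0.018450
w = 0.001723 m/s

0.001723


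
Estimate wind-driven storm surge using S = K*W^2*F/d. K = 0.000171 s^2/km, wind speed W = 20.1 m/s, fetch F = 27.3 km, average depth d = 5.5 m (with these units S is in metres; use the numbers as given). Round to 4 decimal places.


S = K * W^2 * F / d
W^2 = 20.1^2 = 404.01
S = 0.000171 * 404.01 * 27.3 / 5.5
Numerator = 0.000171 * 404.01 * 27.3 = 1.886040
S = 1.886040 / 5.5 = 0.3429 m

0.3429


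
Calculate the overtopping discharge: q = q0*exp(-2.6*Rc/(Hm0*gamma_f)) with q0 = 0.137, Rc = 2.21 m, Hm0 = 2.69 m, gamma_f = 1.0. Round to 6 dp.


q = q0 * exp(-2.6 * Rc / (Hm0 * gamma_f))
Exponent = -2.6 * 2.21 / (2.69 * 1.0)
= -2.6 * 2.21 / 2.6900
= -2.136059
exp(-2.136059) = 0.118119
q = 0.137 * 0.118119
q = 0.016182 m^3/s/m

0.016182


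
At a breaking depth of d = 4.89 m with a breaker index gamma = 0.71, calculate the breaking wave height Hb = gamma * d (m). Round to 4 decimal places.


Hb = gamma * d
Hb = 0.71 * 4.89
Hb = 3.4719 m

3.4719


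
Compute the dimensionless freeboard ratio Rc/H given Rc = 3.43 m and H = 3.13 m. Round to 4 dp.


Relative freeboard = Rc / H
= 3.43 / 3.13
= 1.0958

1.0958


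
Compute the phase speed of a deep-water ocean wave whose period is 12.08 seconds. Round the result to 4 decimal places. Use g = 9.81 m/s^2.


We use the deep-water celerity formula:
C = g * T / (2 * pi)
C = 9.81 * 12.08 / (2 * 3.14159...)
C = 118.504800 / 6.283185
C = 18.8606 m/s

18.8606


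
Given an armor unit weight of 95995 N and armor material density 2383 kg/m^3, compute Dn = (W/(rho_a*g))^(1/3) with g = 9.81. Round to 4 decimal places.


V = W / (rho_a * g)
V = 95995 / (2383 * 9.81)
V = 95995 / 23377.23
V = 4.106346 m^3
Dn = V^(1/3) = 4.106346^(1/3)
Dn = 1.6013 m

1.6013


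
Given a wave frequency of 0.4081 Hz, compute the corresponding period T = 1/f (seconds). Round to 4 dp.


T = 1 / f
T = 1 / 0.4081
T = 2.4504 s

2.4504


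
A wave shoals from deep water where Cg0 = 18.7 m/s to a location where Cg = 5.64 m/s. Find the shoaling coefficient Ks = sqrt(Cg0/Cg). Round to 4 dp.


Ks = sqrt(Cg0 / Cg)
Ks = sqrt(18.7 / 5.64)
Ks = sqrt(3.3156)
Ks = 1.8209

1.8209


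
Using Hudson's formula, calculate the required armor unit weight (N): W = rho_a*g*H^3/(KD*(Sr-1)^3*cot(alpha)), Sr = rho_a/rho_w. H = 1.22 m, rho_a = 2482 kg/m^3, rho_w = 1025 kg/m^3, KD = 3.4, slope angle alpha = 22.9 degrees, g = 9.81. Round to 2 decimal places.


Sr = rho_a / rho_w = 2482 / 1025 = 2.421463
(Sr - 1) = 1.421463
(Sr - 1)^3 = 2.872150
cot(22.9) = 1 / tan(22.9) = 1 / 0.422417 = 2.367332
Numerator = 2482 * 9.81 * 1.22^3 = 44213.0298
Denominator = 3.4 * 2.872150 * 2.367332 = 23.117723
W = 44213.0298 / 23.117723
W = 1912.52 N

1912.52


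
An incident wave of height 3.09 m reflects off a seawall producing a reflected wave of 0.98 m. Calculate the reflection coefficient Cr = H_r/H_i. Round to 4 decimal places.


Cr = H_r / H_i
Cr = 0.98 / 3.09
Cr = 0.3172

0.3172


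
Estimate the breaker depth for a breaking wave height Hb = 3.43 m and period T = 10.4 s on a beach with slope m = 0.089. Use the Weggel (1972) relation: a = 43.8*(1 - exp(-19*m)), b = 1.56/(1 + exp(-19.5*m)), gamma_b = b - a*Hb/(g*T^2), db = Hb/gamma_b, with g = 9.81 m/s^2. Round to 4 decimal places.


a = 43.8 * (1 - exp(-19 * m))
exp(-19 * 0.089) = exp(-1.6910) = 0.184335
a = 43.8 * (1 - 0.184335) = 35.726123
b = 1.56 / (1 + exp(-19.5 * m))
exp(-19.5 * 0.089) = exp(-1.7355) = 0.176312
b = 1.56 / (1 + 0.176312) = 1.326179
Hb / (g * T^2) = 3.43 / (9.81 * 10.4^2) = 3.43 / 1061.0496 = 0.00323265
gamma_b = b - a * Hb/(g*T^2) = 1.326179 - 35.726123 * 0.00323265 = 1.210689
db = Hb / gamma_b = 3.43 / 1.210689
db = 2.8331 m

2.8331


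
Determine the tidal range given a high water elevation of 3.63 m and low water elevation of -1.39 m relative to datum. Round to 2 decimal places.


Tidal range = High water - Low water
Tidal range = 3.63 - (-1.39)
Tidal range = 5.02 m

5.02


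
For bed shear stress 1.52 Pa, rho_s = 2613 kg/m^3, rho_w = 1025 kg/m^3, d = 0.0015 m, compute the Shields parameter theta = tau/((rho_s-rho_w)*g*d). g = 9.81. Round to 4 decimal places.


theta = tau / ((rho_s - rho_w) * g * d)
rho_s - rho_w = 2613 - 1025 = 1588
Denominator = 1588 * 9.81 * 0.0015 = 23.367420
theta = 1.52 / 23.367420
theta = 0.0650

0.0650


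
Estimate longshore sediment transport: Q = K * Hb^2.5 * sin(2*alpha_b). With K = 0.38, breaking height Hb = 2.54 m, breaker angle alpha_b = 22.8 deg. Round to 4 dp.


Q = K * Hb^2.5 * sin(2 * alpha_b)
Hb^2.5 = 2.54^2.5 = 10.282158
sin(2 * 22.8) = sin(45.6) = 0.714473
Q = 0.38 * 10.282158 * 0.714473
Q = 2.7916 m^3/s

2.7916


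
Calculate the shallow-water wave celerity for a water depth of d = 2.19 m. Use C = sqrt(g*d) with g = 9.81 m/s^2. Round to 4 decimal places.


Using the shallow-water approximation:
C = sqrt(g * d) = sqrt(9.81 * 2.19)
C = sqrt(21.4839)
C = 4.6351 m/s

4.6351


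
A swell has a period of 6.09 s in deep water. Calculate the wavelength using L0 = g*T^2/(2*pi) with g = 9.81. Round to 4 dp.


L0 = g * T^2 / (2 * pi)
L0 = 9.81 * 6.09^2 / (2 * pi)
L0 = 9.81 * 37.0881 / 6.28319
L0 = 363.8343 / 6.28319
L0 = 57.9060 m

57.9060


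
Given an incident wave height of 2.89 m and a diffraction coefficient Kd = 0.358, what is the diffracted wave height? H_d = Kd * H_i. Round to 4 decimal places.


H_d = Kd * H_i
H_d = 0.358 * 2.89
H_d = 1.0346 m

1.0346


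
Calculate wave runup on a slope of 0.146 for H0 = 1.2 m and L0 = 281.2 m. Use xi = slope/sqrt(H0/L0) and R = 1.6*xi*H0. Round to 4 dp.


xi = slope / sqrt(H0/L0)
H0/L0 = 1.2/281.2 = 0.004267
sqrt(0.004267) = 0.065326
xi = 0.146 / 0.065326 = 2.234961
R = 1.6 * xi * H0 = 1.6 * 2.234961 * 1.2
R = 4.2911 m

4.2911


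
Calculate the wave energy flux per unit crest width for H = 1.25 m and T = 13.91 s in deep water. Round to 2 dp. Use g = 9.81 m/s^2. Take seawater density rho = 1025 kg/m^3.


P = rho * g^2 * H^2 * T / (32 * pi)
P = 1025 * 9.81^2 * 1.25^2 * 13.91 / (32 * pi)
P = 1025 * 96.2361 * 1.5625 * 13.91 / 100.53096
P = 21325.99 W/m

21325.99


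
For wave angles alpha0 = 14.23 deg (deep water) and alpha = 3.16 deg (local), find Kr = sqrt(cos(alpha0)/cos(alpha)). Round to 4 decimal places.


Kr = sqrt(cos(alpha0) / cos(alpha))
cos(14.23) = 0.969317
cos(3.16) = 0.998479
Kr = sqrt(0.969317 / 0.998479)
Kr = sqrt(0.970793)
Kr = 0.9853

0.9853


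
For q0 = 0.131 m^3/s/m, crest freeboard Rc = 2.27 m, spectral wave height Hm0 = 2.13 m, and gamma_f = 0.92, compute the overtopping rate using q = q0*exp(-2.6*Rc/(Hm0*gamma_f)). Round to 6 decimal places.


q = q0 * exp(-2.6 * Rc / (Hm0 * gamma_f))
Exponent = -2.6 * 2.27 / (2.13 * 0.92)
= -2.6 * 2.27 / 1.9596
= -3.011839
exp(-3.011839) = 0.049201
q = 0.131 * 0.049201
q = 0.006445 m^3/s/m

0.006445


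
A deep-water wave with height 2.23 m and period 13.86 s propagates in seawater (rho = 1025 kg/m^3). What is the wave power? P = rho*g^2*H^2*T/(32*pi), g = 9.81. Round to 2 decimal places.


P = rho * g^2 * H^2 * T / (32 * pi)
P = 1025 * 9.81^2 * 2.23^2 * 13.86 / (32 * pi)
P = 1025 * 96.2361 * 4.9729 * 13.86 / 100.53096
P = 67629.31 W/m

67629.31


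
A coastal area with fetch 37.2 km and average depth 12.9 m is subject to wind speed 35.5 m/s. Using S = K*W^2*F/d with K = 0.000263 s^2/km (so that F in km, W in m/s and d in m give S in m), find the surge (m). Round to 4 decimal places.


S = K * W^2 * F / d
W^2 = 35.5^2 = 1260.25
S = 0.000263 * 1260.25 * 37.2 / 12.9
Numerator = 0.000263 * 1260.25 * 37.2 = 12.329782
S = 12.329782 / 12.9 = 0.9558 m

0.9558


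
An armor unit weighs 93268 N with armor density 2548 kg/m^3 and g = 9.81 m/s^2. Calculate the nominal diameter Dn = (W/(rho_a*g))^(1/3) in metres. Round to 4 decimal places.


V = W / (rho_a * g)
V = 93268 / (2548 * 9.81)
V = 93268 / 24995.88
V = 3.731335 m^3
Dn = V^(1/3) = 3.731335^(1/3)
Dn = 1.5510 m

1.5510


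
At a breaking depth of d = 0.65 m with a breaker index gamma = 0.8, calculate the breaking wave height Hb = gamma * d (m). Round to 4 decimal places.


Hb = gamma * d
Hb = 0.8 * 0.65
Hb = 0.5200 m

0.5200


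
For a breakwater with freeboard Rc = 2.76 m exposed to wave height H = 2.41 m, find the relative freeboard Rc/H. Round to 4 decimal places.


Relative freeboard = Rc / H
= 2.76 / 2.41
= 1.1452

1.1452


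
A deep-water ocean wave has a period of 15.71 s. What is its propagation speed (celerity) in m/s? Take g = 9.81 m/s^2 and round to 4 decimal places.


We use the deep-water celerity formula:
C = g * T / (2 * pi)
C = 9.81 * 15.71 / (2 * 3.14159...)
C = 154.115100 / 6.283185
C = 24.5282 m/s

24.5282


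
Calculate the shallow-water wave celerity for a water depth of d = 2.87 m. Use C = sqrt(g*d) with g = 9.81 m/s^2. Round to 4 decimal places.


Using the shallow-water approximation:
C = sqrt(g * d) = sqrt(9.81 * 2.87)
C = sqrt(28.1547)
C = 5.3061 m/s

5.3061


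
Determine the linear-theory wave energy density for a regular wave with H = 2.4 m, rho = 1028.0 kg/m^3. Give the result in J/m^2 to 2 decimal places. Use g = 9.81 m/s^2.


E = (1/8) * rho * g * H^2
E = (1/8) * 1028.0 * 9.81 * 2.4^2
E = 0.125 * 1028.0 * 9.81 * 5.7600
E = 7260.97 J/m^2

7260.97


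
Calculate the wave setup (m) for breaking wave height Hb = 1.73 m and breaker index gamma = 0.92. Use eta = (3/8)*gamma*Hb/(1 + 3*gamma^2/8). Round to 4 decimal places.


eta = (3/8) * gamma * Hb / (1 + 3*gamma^2/8)
Numerator = (3/8) * 0.92 * 1.73 = 0.596850
Denominator = 1 + 3*0.92^2/8 = 1 + 0.317400 = 1.317400
eta = 0.596850 / 1.317400
eta = 0.4531 m

0.4531


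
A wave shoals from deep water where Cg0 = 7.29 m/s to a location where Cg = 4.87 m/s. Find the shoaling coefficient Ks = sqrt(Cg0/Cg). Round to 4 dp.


Ks = sqrt(Cg0 / Cg)
Ks = sqrt(7.29 / 4.87)
Ks = sqrt(1.4969)
Ks = 1.2235

1.2235


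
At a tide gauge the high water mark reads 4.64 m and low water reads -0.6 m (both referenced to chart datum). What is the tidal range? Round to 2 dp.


Tidal range = High water - Low water
Tidal range = 4.64 - (-0.6)
Tidal range = 5.24 m

5.24


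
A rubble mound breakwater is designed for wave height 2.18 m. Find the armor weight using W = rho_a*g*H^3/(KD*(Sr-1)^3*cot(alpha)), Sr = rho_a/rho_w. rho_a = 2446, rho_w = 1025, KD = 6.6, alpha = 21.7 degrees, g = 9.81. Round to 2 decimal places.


Sr = rho_a / rho_w = 2446 / 1025 = 2.386341
(Sr - 1) = 1.386341
(Sr - 1)^3 = 2.664469
cot(21.7) = 1 / tan(21.7) = 1 / 0.397948 = 2.512889
Numerator = 2446 * 9.81 * 2.18^3 = 248596.4605
Denominator = 6.6 * 2.664469 * 2.512889 = 44.190395
W = 248596.4605 / 44.190395
W = 5625.58 N

5625.58


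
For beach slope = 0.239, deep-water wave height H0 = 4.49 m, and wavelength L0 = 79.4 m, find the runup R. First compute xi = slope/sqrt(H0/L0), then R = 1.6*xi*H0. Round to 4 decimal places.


xi = slope / sqrt(H0/L0)
H0/L0 = 4.49/79.4 = 0.056549
sqrt(0.056549) = 0.237801
xi = 0.239 / 0.237801 = 1.005044
R = 1.6 * xi * H0 = 1.6 * 1.005044 * 4.49
R = 7.2202 m

7.2202


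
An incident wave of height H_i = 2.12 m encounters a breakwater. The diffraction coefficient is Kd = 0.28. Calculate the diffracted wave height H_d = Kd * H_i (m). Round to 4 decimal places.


H_d = Kd * H_i
H_d = 0.28 * 2.12
H_d = 0.5936 m

0.5936


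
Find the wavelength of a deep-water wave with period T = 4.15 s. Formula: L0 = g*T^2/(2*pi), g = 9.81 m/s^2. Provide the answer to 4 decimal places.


L0 = g * T^2 / (2 * pi)
L0 = 9.81 * 4.15^2 / (2 * pi)
L0 = 9.81 * 17.2225 / 6.28319
L0 = 168.9527 / 6.28319
L0 = 26.8897 m

26.8897


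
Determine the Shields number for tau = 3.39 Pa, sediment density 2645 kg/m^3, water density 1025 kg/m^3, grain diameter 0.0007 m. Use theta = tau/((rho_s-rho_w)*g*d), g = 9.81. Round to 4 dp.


theta = tau / ((rho_s - rho_w) * g * d)
rho_s - rho_w = 2645 - 1025 = 1620
Denominator = 1620 * 9.81 * 0.0007 = 11.124540
theta = 3.39 / 11.124540
theta = 0.3047

0.3047


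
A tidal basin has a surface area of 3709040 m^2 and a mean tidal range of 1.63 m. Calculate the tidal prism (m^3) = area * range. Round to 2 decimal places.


Tidal prism = Area * Tidal range
P = 3709040 * 1.63
P = 6045735.20 m^3

6045735.20


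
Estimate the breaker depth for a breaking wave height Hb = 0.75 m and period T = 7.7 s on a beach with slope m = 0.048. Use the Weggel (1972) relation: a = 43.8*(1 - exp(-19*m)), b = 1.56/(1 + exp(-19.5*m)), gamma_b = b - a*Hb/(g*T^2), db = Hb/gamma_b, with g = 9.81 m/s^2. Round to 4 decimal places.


a = 43.8 * (1 - exp(-19 * m))
exp(-19 * 0.048) = exp(-0.9120) = 0.401720
a = 43.8 * (1 - 0.401720) = 26.204665
b = 1.56 / (1 + exp(-19.5 * m))
exp(-19.5 * 0.048) = exp(-0.9360) = 0.392193
b = 1.56 / (1 + 0.392193) = 1.120534
Hb / (g * T^2) = 0.75 / (9.81 * 7.7^2) = 0.75 / 581.6349 = 0.00128947
gamma_b = b - a * Hb/(g*T^2) = 1.120534 - 26.204665 * 0.00128947 = 1.086744
db = Hb / gamma_b = 0.75 / 1.086744
db = 0.6901 m

0.6901


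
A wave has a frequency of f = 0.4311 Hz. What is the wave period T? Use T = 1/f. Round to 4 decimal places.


T = 1 / f
T = 1 / 0.4311
T = 2.3196 s

2.3196


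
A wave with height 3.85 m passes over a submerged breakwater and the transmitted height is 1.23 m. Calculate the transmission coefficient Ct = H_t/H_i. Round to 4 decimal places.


Ct = H_t / H_i
Ct = 1.23 / 3.85
Ct = 0.3195

0.3195


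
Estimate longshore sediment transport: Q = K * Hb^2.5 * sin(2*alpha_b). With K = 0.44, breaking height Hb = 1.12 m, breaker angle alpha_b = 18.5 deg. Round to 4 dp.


Q = K * Hb^2.5 * sin(2 * alpha_b)
Hb^2.5 = 1.12^2.5 = 1.327532
sin(2 * 18.5) = sin(37.0) = 0.601815
Q = 0.44 * 1.327532 * 0.601815
Q = 0.3515 m^3/s

0.3515


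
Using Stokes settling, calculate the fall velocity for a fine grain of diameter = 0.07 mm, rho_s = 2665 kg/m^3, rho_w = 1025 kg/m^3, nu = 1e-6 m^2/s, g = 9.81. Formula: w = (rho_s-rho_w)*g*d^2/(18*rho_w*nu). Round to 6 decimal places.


w = (rho_s - rho_w) * g * d^2 / (18 * rho_w * nu)
d = 0.07 mm = 0.000070 m
rho_s - rho_w = 2665 - 1025 = 1640
Numerator = 1640 * 9.81 * (0.000070)^2 = 0.000078833160
Denominator = 18 * 1025 * 1e-6 = 0.018450
w = 0.004273 m/s

0.004273


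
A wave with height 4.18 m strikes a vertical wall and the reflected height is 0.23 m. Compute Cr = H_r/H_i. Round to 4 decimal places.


Cr = H_r / H_i
Cr = 0.23 / 4.18
Cr = 0.0550

0.0550


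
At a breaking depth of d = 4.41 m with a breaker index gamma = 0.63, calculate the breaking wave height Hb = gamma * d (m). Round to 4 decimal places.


Hb = gamma * d
Hb = 0.63 * 4.41
Hb = 2.7783 m

2.7783


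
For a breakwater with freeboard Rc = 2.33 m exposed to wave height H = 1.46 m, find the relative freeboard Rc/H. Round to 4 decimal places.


Relative freeboard = Rc / H
= 2.33 / 1.46
= 1.5959

1.5959


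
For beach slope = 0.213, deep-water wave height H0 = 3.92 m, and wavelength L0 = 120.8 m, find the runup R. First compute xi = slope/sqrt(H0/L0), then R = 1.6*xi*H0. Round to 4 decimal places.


xi = slope / sqrt(H0/L0)
H0/L0 = 3.92/120.8 = 0.032450
sqrt(0.032450) = 0.180140
xi = 0.213 / 0.180140 = 1.182415
R = 1.6 * xi * H0 = 1.6 * 1.182415 * 3.92
R = 7.4161 m

7.4161


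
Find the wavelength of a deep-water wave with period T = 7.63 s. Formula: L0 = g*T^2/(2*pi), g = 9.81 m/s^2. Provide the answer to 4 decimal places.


L0 = g * T^2 / (2 * pi)
L0 = 9.81 * 7.63^2 / (2 * pi)
L0 = 9.81 * 58.2169 / 6.28319
L0 = 571.1078 / 6.28319
L0 = 90.8946 m

90.8946


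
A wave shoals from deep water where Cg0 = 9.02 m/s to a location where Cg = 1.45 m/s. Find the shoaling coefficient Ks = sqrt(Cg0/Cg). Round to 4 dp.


Ks = sqrt(Cg0 / Cg)
Ks = sqrt(9.02 / 1.45)
Ks = sqrt(6.2207)
Ks = 2.4941

2.4941


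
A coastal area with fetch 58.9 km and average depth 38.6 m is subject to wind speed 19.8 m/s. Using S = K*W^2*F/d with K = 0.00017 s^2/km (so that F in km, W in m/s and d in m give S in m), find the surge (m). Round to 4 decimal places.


S = K * W^2 * F / d
W^2 = 19.8^2 = 392.04
S = 0.00017 * 392.04 * 58.9 / 38.6
Numerator = 0.00017 * 392.04 * 58.9 = 3.925497
S = 3.925497 / 38.6 = 0.1017 m

0.1017


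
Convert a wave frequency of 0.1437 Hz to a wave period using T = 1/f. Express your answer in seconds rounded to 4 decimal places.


T = 1 / f
T = 1 / 0.1437
T = 6.9589 s

6.9589


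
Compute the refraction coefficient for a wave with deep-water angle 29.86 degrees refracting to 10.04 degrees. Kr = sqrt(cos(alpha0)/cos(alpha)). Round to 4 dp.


Kr = sqrt(cos(alpha0) / cos(alpha))
cos(29.86) = 0.867245
cos(10.04) = 0.984686
Kr = sqrt(0.867245 / 0.984686)
Kr = sqrt(0.880732)
Kr = 0.9385

0.9385


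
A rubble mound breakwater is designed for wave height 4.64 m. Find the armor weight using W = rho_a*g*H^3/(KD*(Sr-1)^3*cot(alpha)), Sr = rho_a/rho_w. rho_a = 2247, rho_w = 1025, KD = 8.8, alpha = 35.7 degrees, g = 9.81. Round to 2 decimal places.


Sr = rho_a / rho_w = 2247 / 1025 = 2.192195
(Sr - 1) = 1.192195
(Sr - 1)^3 = 1.694502
cot(35.7) = 1 / tan(35.7) = 1 / 0.718573 = 1.391647
Numerator = 2247 * 9.81 * 4.64^3 = 2202044.1466
Denominator = 8.8 * 1.694502 * 1.391647 = 20.751709
W = 2202044.1466 / 20.751709
W = 106113.87 N

106113.87


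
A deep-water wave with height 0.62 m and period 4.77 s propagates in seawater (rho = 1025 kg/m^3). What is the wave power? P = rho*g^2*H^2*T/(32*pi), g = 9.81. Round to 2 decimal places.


P = rho * g^2 * H^2 * T / (32 * pi)
P = 1025 * 9.81^2 * 0.62^2 * 4.77 / (32 * pi)
P = 1025 * 96.2361 * 0.3844 * 4.77 / 100.53096
P = 1799.14 W/m

1799.14


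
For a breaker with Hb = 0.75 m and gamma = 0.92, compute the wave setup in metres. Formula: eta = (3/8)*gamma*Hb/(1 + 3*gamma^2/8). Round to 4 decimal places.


eta = (3/8) * gamma * Hb / (1 + 3*gamma^2/8)
Numerator = (3/8) * 0.92 * 0.75 = 0.258750
Denominator = 1 + 3*0.92^2/8 = 1 + 0.317400 = 1.317400
eta = 0.258750 / 1.317400
eta = 0.1964 m

0.1964


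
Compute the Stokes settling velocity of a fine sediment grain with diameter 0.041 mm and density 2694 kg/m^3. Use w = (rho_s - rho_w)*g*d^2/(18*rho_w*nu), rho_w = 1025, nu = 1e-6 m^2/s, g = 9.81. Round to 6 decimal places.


w = (rho_s - rho_w) * g * d^2 / (18 * rho_w * nu)
d = 0.041 mm = 0.000041 m
rho_s - rho_w = 2694 - 1025 = 1669
Numerator = 1669 * 9.81 * (0.000041)^2 = 0.000027522828
Denominator = 18 * 1025 * 1e-6 = 0.018450
w = 0.001492 m/s

0.001492


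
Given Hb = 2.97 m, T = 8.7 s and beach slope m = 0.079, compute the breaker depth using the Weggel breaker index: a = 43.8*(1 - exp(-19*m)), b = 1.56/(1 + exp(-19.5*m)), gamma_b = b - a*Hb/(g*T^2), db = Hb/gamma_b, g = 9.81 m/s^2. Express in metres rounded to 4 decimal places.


a = 43.8 * (1 - exp(-19 * m))
exp(-19 * 0.079) = exp(-1.5010) = 0.222907
a = 43.8 * (1 - 0.222907) = 34.036667
b = 1.56 / (1 + exp(-19.5 * m))
exp(-19.5 * 0.079) = exp(-1.5405) = 0.214274
b = 1.56 / (1 + 0.214274) = 1.284718
Hb / (g * T^2) = 2.97 / (9.81 * 8.7^2) = 2.97 / 742.5189 = 0.00399990
gamma_b = b - a * Hb/(g*T^2) = 1.284718 - 34.036667 * 0.00399990 = 1.148575
db = Hb / gamma_b = 2.97 / 1.148575
db = 2.5858 m

2.5858


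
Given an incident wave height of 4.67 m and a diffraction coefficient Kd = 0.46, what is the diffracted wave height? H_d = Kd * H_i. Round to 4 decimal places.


H_d = Kd * H_i
H_d = 0.46 * 4.67
H_d = 2.1482 m

2.1482


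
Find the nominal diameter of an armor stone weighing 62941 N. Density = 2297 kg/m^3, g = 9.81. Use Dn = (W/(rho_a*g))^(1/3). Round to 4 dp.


V = W / (rho_a * g)
V = 62941 / (2297 * 9.81)
V = 62941 / 22533.57
V = 2.793210 m^3
Dn = V^(1/3) = 2.793210^(1/3)
Dn = 1.4083 m

1.4083


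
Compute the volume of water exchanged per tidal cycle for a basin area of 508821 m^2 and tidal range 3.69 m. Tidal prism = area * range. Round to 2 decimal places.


Tidal prism = Area * Tidal range
P = 508821 * 3.69
P = 1877549.49 m^3

1877549.49


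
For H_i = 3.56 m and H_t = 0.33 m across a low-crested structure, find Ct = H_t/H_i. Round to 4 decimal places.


Ct = H_t / H_i
Ct = 0.33 / 3.56
Ct = 0.0927

0.0927


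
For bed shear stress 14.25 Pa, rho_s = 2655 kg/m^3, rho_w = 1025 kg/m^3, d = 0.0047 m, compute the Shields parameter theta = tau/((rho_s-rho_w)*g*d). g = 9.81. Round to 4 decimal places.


theta = tau / ((rho_s - rho_w) * g * d)
rho_s - rho_w = 2655 - 1025 = 1630
Denominator = 1630 * 9.81 * 0.0047 = 75.154410
theta = 14.25 / 75.154410
theta = 0.1896

0.1896


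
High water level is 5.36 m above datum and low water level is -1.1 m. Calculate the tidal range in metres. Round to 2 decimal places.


Tidal range = High water - Low water
Tidal range = 5.36 - (-1.1)
Tidal range = 6.46 m

6.46


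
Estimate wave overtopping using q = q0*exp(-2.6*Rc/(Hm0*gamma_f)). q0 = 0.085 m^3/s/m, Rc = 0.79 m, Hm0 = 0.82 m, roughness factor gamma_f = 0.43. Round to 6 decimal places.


q = q0 * exp(-2.6 * Rc / (Hm0 * gamma_f))
Exponent = -2.6 * 0.79 / (0.82 * 0.43)
= -2.6 * 0.79 / 0.3526
= -5.825298
exp(-5.825298) = 0.002952
q = 0.085 * 0.002952
q = 0.000251 m^3/s/m

0.000251


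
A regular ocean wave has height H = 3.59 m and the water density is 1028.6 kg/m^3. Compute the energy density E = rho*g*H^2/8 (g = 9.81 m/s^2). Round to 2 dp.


E = (1/8) * rho * g * H^2
E = (1/8) * 1028.6 * 9.81 * 3.59^2
E = 0.125 * 1028.6 * 9.81 * 12.8881
E = 16256.03 J/m^2

16256.03


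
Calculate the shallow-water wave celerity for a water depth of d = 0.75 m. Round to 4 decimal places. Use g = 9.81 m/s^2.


Using the shallow-water approximation:
C = sqrt(g * d) = sqrt(9.81 * 0.75)
C = sqrt(7.3575)
C = 2.7125 m/s

2.7125


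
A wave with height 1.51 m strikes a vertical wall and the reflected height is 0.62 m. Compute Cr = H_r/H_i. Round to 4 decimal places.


Cr = H_r / H_i
Cr = 0.62 / 1.51
Cr = 0.4106

0.4106


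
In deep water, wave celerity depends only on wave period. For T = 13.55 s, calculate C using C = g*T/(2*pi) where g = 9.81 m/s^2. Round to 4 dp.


We use the deep-water celerity formula:
C = g * T / (2 * pi)
C = 9.81 * 13.55 / (2 * 3.14159...)
C = 132.925500 / 6.283185
C = 21.1558 m/s

21.1558


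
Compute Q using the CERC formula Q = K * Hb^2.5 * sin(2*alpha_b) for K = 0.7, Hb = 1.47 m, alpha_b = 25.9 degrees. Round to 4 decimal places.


Q = K * Hb^2.5 * sin(2 * alpha_b)
Hb^2.5 = 1.47^2.5 = 2.619952
sin(2 * 25.9) = sin(51.8) = 0.785857
Q = 0.7 * 2.619952 * 0.785857
Q = 1.4412 m^3/s

1.4412


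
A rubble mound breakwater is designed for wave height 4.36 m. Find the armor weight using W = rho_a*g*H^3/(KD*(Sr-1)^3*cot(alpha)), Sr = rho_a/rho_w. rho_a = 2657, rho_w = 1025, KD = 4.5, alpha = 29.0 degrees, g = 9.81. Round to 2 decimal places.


Sr = rho_a / rho_w = 2657 / 1025 = 2.592195
(Sr - 1) = 1.592195
(Sr - 1)^3 = 4.036350
cot(29.0) = 1 / tan(29.0) = 1 / 0.554309 = 1.804048
Numerator = 2657 * 9.81 * 4.36^3 = 2160329.6666
Denominator = 4.5 * 4.036350 * 1.804048 = 32.767960
W = 2160329.6666 / 32.767960
W = 65928.11 N

65928.11


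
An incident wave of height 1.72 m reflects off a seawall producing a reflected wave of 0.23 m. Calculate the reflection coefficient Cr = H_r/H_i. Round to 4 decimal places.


Cr = H_r / H_i
Cr = 0.23 / 1.72
Cr = 0.1337

0.1337


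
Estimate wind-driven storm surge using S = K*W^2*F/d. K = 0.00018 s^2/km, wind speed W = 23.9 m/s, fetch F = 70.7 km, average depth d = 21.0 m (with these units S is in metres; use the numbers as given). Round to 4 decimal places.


S = K * W^2 * F / d
W^2 = 23.9^2 = 571.21
S = 0.00018 * 571.21 * 70.7 / 21.0
Numerator = 0.00018 * 571.21 * 70.7 = 7.269218
S = 7.269218 / 21.0 = 0.3462 m

0.3462


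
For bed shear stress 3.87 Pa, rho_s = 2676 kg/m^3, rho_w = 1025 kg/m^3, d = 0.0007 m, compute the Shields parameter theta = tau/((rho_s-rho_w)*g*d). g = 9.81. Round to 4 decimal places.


theta = tau / ((rho_s - rho_w) * g * d)
rho_s - rho_w = 2676 - 1025 = 1651
Denominator = 1651 * 9.81 * 0.0007 = 11.337417
theta = 3.87 / 11.337417
theta = 0.3413

0.3413


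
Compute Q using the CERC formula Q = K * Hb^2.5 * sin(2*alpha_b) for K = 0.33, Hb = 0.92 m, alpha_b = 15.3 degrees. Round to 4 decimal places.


Q = K * Hb^2.5 * sin(2 * alpha_b)
Hb^2.5 = 0.92^2.5 = 0.811838
sin(2 * 15.3) = sin(30.6) = 0.509041
Q = 0.33 * 0.811838 * 0.509041
Q = 0.1364 m^3/s

0.1364


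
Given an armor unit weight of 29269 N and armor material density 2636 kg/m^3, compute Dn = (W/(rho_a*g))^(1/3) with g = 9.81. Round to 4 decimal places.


V = W / (rho_a * g)
V = 29269 / (2636 * 9.81)
V = 29269 / 25859.16
V = 1.131862 m^3
Dn = V^(1/3) = 1.131862^(1/3)
Dn = 1.0422 m

1.0422


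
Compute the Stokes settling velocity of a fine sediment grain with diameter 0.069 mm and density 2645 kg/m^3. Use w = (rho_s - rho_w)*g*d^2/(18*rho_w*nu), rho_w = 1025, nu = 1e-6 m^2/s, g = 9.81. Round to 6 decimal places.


w = (rho_s - rho_w) * g * d^2 / (18 * rho_w * nu)
d = 0.069 mm = 0.000069 m
rho_s - rho_w = 2645 - 1025 = 1620
Numerator = 1620 * 9.81 * (0.000069)^2 = 0.000075662764
Denominator = 18 * 1025 * 1e-6 = 0.018450
w = 0.004101 m/s

0.004101


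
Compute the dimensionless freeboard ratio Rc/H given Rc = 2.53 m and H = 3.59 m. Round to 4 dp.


Relative freeboard = Rc / H
= 2.53 / 3.59
= 0.7047

0.7047


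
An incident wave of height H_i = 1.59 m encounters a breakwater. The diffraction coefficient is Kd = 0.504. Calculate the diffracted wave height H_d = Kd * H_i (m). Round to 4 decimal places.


H_d = Kd * H_i
H_d = 0.504 * 1.59
H_d = 0.8014 m

0.8014


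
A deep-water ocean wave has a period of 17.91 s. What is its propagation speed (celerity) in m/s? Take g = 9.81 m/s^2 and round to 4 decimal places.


We use the deep-water celerity formula:
C = g * T / (2 * pi)
C = 9.81 * 17.91 / (2 * 3.14159...)
C = 175.697100 / 6.283185
C = 27.9631 m/s

27.9631


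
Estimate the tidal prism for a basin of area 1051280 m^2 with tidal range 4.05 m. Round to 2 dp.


Tidal prism = Area * Tidal range
P = 1051280 * 4.05
P = 4257684.00 m^3

4257684.00


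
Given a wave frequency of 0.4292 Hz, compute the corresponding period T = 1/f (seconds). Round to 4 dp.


T = 1 / f
T = 1 / 0.4292
T = 2.3299 s

2.3299


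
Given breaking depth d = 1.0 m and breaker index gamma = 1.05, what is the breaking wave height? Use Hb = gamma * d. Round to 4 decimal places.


Hb = gamma * d
Hb = 1.05 * 1.0
Hb = 1.0500 m

1.0500


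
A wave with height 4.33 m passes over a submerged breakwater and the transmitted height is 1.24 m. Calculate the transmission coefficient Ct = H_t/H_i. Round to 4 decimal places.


Ct = H_t / H_i
Ct = 1.24 / 4.33
Ct = 0.2864

0.2864


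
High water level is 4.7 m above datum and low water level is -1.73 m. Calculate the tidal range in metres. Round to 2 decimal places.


Tidal range = High water - Low water
Tidal range = 4.7 - (-1.73)
Tidal range = 6.43 m

6.43


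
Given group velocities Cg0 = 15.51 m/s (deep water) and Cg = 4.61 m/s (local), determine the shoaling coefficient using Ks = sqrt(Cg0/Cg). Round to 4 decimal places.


Ks = sqrt(Cg0 / Cg)
Ks = sqrt(15.51 / 4.61)
Ks = sqrt(3.3644)
Ks = 1.8342

1.8342


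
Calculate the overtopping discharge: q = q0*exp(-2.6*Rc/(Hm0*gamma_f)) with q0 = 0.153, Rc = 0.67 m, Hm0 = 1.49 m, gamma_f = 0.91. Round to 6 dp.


q = q0 * exp(-2.6 * Rc / (Hm0 * gamma_f))
Exponent = -2.6 * 0.67 / (1.49 * 0.91)
= -2.6 * 0.67 / 1.3559
= -1.284756
exp(-1.284756) = 0.276718
q = 0.153 * 0.276718
q = 0.042338 m^3/s/m

0.042338


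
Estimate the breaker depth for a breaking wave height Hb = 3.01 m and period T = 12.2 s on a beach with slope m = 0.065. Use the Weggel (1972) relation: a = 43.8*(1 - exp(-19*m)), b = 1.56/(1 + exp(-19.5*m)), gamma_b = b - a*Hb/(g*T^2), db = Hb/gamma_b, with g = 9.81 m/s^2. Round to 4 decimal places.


a = 43.8 * (1 - exp(-19 * m))
exp(-19 * 0.065) = exp(-1.2350) = 0.290835
a = 43.8 * (1 - 0.290835) = 31.061437
b = 1.56 / (1 + exp(-19.5 * m))
exp(-19.5 * 0.065) = exp(-1.2675) = 0.281535
b = 1.56 / (1 + 0.281535) = 1.217291
Hb / (g * T^2) = 3.01 / (9.81 * 12.2^2) = 3.01 / 1460.1204 = 0.00206147
gamma_b = b - a * Hb/(g*T^2) = 1.217291 - 31.061437 * 0.00206147 = 1.153258
db = Hb / gamma_b = 3.01 / 1.153258
db = 2.6100 m

2.6100


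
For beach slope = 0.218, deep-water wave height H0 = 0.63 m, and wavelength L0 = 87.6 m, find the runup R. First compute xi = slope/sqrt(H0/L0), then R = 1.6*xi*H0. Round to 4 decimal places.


xi = slope / sqrt(H0/L0)
H0/L0 = 0.63/87.6 = 0.007192
sqrt(0.007192) = 0.084804
xi = 0.218 / 0.084804 = 2.570622
R = 1.6 * xi * H0 = 1.6 * 2.570622 * 0.63
R = 2.5912 m

2.5912


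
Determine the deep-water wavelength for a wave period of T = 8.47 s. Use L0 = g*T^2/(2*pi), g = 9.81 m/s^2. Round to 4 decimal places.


L0 = g * T^2 / (2 * pi)
L0 = 9.81 * 8.47^2 / (2 * pi)
L0 = 9.81 * 71.7409 / 6.28319
L0 = 703.7782 / 6.28319
L0 = 112.0098 m

112.0098


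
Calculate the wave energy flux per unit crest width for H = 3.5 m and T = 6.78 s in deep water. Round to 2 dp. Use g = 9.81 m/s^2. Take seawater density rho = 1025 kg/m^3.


P = rho * g^2 * H^2 * T / (32 * pi)
P = 1025 * 9.81^2 * 3.5^2 * 6.78 / (32 * pi)
P = 1025 * 96.2361 * 12.2500 * 6.78 / 100.53096
P = 81494.41 W/m

81494.41


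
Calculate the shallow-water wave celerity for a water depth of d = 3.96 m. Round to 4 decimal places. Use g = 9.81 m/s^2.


Using the shallow-water approximation:
C = sqrt(g * d) = sqrt(9.81 * 3.96)
C = sqrt(38.8476)
C = 6.2328 m/s

6.2328


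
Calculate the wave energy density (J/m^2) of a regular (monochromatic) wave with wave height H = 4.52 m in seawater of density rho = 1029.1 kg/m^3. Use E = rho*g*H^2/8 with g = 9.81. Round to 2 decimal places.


E = (1/8) * rho * g * H^2
E = (1/8) * 1029.1 * 9.81 * 4.52^2
E = 0.125 * 1029.1 * 9.81 * 20.4304
E = 25781.81 J/m^2

25781.81


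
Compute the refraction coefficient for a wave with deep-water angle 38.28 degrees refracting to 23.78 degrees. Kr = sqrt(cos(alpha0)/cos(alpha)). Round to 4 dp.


Kr = sqrt(cos(alpha0) / cos(alpha))
cos(38.28) = 0.784993
cos(23.78) = 0.915100
Kr = sqrt(0.784993 / 0.915100)
Kr = sqrt(0.857821)
Kr = 0.9262

0.9262


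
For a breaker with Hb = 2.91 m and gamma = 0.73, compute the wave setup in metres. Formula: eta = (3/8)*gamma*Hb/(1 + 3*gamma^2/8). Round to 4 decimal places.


eta = (3/8) * gamma * Hb / (1 + 3*gamma^2/8)
Numerator = (3/8) * 0.73 * 2.91 = 0.796613
Denominator = 1 + 3*0.73^2/8 = 1 + 0.199838 = 1.199838
eta = 0.796613 / 1.199838
eta = 0.6639 m

0.6639


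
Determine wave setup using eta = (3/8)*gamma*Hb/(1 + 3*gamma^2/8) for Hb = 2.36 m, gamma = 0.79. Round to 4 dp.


eta = (3/8) * gamma * Hb / (1 + 3*gamma^2/8)
Numerator = (3/8) * 0.79 * 2.36 = 0.699150
Denominator = 1 + 3*0.79^2/8 = 1 + 0.234038 = 1.234038
eta = 0.699150 / 1.234038
eta = 0.5666 m

0.5666
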